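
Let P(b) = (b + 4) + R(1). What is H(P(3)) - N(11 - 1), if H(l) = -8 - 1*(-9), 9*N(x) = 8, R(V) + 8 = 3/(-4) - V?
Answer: ⅑ ≈ 0.11111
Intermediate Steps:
R(V) = -35/4 - V (R(V) = -8 + (3/(-4) - V) = -8 + (3*(-¼) - V) = -8 + (-¾ - V) = -35/4 - V)
P(b) = -23/4 + b (P(b) = (b + 4) + (-35/4 - 1*1) = (4 + b) + (-35/4 - 1) = (4 + b) - 39/4 = -23/4 + b)
N(x) = 8/9 (N(x) = (⅑)*8 = 8/9)
H(l) = 1 (H(l) = -8 + 9 = 1)
H(P(3)) - N(11 - 1) = 1 - 1*8/9 = 1 - 8/9 = ⅑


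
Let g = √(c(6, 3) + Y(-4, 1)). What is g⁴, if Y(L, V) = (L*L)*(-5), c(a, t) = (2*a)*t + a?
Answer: 1444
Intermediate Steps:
c(a, t) = a + 2*a*t (c(a, t) = 2*a*t + a = a + 2*a*t)
Y(L, V) = -5*L² (Y(L, V) = L²*(-5) = -5*L²)
g = I*√38 (g = √(6*(1 + 2*3) - 5*(-4)²) = √(6*(1 + 6) - 5*16) = √(6*7 - 80) = √(42 - 80) = √(-38) = I*√38 ≈ 6.1644*I)
g⁴ = (I*√38)⁴ = 1444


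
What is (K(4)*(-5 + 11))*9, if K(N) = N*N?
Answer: 864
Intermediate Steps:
K(N) = N**2
(K(4)*(-5 + 11))*9 = (4**2*(-5 + 11))*9 = (16*6)*9 = 96*9 = 864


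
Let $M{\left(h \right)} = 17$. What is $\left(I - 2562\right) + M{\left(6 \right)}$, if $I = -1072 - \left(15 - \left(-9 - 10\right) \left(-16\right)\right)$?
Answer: $-3328$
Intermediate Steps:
$I = -783$ ($I = -1072 - -289 = -1072 + \left(304 - 15\right) = -1072 + 289 = -783$)
$\left(I - 2562\right) + M{\left(6 \right)} = \left(-783 - 2562\right) + 17 = -3345 + 17 = -3328$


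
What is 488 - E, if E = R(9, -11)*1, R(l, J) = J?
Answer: 499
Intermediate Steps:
E = -11 (E = -11*1 = -11)
488 - E = 488 - 1*(-11) = 488 + 11 = 499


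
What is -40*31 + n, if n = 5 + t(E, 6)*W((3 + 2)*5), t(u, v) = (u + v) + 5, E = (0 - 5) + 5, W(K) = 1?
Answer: -1224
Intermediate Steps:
E = 0 (E = -5 + 5 = 0)
t(u, v) = 5 + u + v
n = 16 (n = 5 + (5 + 0 + 6)*1 = 5 + 11*1 = 5 + 11 = 16)
-40*31 + n = -40*31 + 16 = -1240 + 16 = -1224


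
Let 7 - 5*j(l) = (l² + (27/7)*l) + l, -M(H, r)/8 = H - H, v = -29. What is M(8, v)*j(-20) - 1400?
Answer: -1400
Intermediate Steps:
M(H, r) = 0 (M(H, r) = -8*(H - H) = -8*0 = 0)
j(l) = 7/5 - 34*l/35 - l²/5 (j(l) = 7/5 - ((l² + (27/7)*l) + l)/5 = 7/5 - ((l² + (27*(⅐))*l) + l)/5 = 7/5 - ((l² + 27*l/7) + l)/5 = 7/5 - (l² + 34*l/7)/5 = 7/5 + (-34*l/35 - l²/5) = 7/5 - 34*l/35 - l²/5)
M(8, v)*j(-20) - 1400 = 0*(7/5 - 34/35*(-20) - ⅕*(-20)²) - 1400 = 0*(7/5 + 136/7 - ⅕*400) - 1400 = 0*(7/5 + 136/7 - 80) - 1400 = 0*(-2071/35) - 1400 = 0 - 1400 = -1400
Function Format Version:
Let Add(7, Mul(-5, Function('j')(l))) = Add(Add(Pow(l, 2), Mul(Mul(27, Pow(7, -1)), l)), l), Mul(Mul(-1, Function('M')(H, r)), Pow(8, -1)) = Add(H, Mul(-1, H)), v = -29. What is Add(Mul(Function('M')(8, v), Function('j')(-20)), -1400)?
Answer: -1400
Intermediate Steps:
Function('M')(H, r) = 0 (Function('M')(H, r) = Mul(-8, Add(H, Mul(-1, H))) = Mul(-8, 0) = 0)
Function('j')(l) = Add(Rational(7, 5), Mul(Rational(-34, 35), l), Mul(Rational(-1, 5), Pow(l, 2))) (Function('j')(l) = Add(Rational(7, 5), Mul(Rational(-1, 5), Add(Add(Pow(l, 2), Mul(Mul(27, Pow(7, -1)), l)), l))) = Add(Rational(7, 5), Mul(Rational(-1, 5), Add(Add(Pow(l, 2), Mul(Mul(27, Rational(1, 7)), l)), l))) = Add(Rational(7, 5), Mul(Rational(-1, 5), Add(Add(Pow(l, 2), Mul(Rational(27, 7), l)), l))) = Add(Rational(7, 5), Mul(Rational(-1, 5), Add(Pow(l, 2), Mul(Rational(34, 7), l)))) = Add(Rational(7, 5), Add(Mul(Rational(-34, 35), l), Mul(Rational(-1, 5), Pow(l, 2)))) = Add(Rational(7, 5), Mul(Rational(-34, 35), l), Mul(Rational(-1, 5), Pow(l, 2))))
Add(Mul(Function('M')(8, v), Function('j')(-20)), -1400) = Add(Mul(0, Add(Rational(7, 5), Mul(Rational(-34, 35), -20), Mul(Rational(-1, 5), Pow(-20, 2)))), -1400) = Add(Mul(0, Add(Rational(7, 5), Rational(136, 7), Mul(Rational(-1, 5), 400))), -1400) = Add(Mul(0, Add(Rational(7, 5), Rational(136, 7), -80)), -1400) = Add(Mul(0, Rational(-2071, 35)), -1400) = Add(0, -1400) = -1400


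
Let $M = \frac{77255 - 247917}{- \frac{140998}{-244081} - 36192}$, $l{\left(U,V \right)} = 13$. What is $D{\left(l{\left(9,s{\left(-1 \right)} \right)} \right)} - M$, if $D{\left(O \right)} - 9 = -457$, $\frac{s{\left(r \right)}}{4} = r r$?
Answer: $- \frac{1999562711907}{4416819277} \approx -452.72$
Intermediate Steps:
$s{\left(r \right)} = 4 r^{2}$ ($s{\left(r \right)} = 4 r r = 4 r^{2}$)
$D{\left(O \right)} = -448$ ($D{\left(O \right)} = 9 - 457 = -448$)
$M = \frac{20827675811}{4416819277}$ ($M = - \frac{170662}{\left(-140998\right) \left(- \frac{1}{244081}\right) - 36192} = - \frac{170662}{\frac{140998}{244081} - 36192} = - \frac{170662}{- \frac{8833638554}{244081}} = \left(-170662\right) \left(- \frac{244081}{8833638554}\right) = \frac{20827675811}{4416819277} \approx 4.7155$)
$D{\left(l{\left(9,s{\left(-1 \right)} \right)} \right)} - M = -448 - \frac{20827675811}{4416819277} = - \frac{1999562711907}{4416819277}$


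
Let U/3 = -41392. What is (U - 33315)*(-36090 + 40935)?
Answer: -763043895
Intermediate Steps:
U = -124176 (U = 3*(-41392) = -124176)
(U - 33315)*(-36090 + 40935) = (-124176 - 33315)*(-36090 + 40935) = -157491*4845 = -763043895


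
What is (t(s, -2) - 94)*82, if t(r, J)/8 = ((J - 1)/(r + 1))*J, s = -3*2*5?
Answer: -227468/29 ≈ -7843.7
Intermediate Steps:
s = -30 (s = -6*5 = -30)
t(r, J) = 8*J*(-1 + J)/(1 + r) (t(r, J) = 8*(((J - 1)/(r + 1))*J) = 8*(((-1 + J)/(1 + r))*J) = 8*(J*(-1 + J)/(1 + r)) = 8*J*(-1 + J)/(1 + r))
(t(s, -2) - 94)*82 = (8*(-2)*(-1 - 2)/(1 - 30) - 94)*82 = (8*(-2)*(-3)/(-29) - 94)*82 = (8*(-2)*(-1/29)*(-3) - 94)*82 = (-48/29 - 94)*82 = -2774/29*82 = -227468/29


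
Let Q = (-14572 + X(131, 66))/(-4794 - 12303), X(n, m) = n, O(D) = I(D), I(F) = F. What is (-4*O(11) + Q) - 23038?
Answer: -394618513/17097 ≈ -23081.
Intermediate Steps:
O(D) = D
Q = 14441/17097 (Q = (-14572 + 131)/(-4794 - 12303) = -14441/(-17097) = -14441*(-1/17097) = 14441/17097 ≈ 0.84465)
(-4*O(11) + Q) - 23038 = (-4*11 + 14441/17097) - 23038 = (-44 + 14441/17097) - 23038 = -737827/17097 - 23038 = -394618513/17097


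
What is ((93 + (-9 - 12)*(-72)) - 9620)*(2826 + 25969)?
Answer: -230791925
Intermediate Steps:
((93 + (-9 - 12)*(-72)) - 9620)*(2826 + 25969) = ((93 - 21*(-72)) - 9620)*28795 = ((93 + 1512) - 9620)*28795 = (1605 - 9620)*28795 = -8015*28795 = -230791925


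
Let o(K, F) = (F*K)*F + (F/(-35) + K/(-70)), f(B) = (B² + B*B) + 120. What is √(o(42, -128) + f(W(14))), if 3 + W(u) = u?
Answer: 9*√10412395/35 ≈ 829.75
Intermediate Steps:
W(u) = -3 + u
f(B) = 120 + 2*B² (f(B) = (B² + B²) + 120 = 2*B² + 120 = 120 + 2*B²)
o(K, F) = -F/35 - K/70 + K*F² (o(K, F) = K*F² + (F*(-1/35) + K*(-1/70)) = K*F² + (-F/35 - K/70) = -F/35 - K/70 + K*F²)
√(o(42, -128) + f(W(14))) = √((-1/35*(-128) - 1/70*42 + 42*(-128)²) + (120 + 2*(-3 + 14)²)) = √((128/35 - ⅗ + 42*16384) + (120 + 2*11²)) = √((128/35 - ⅗ + 688128) + (120 + 2*121)) = √(24084587/35 + (120 + 242)) = √(24084587/35 + 362) = √(24097257/35) = 9*√10412395/35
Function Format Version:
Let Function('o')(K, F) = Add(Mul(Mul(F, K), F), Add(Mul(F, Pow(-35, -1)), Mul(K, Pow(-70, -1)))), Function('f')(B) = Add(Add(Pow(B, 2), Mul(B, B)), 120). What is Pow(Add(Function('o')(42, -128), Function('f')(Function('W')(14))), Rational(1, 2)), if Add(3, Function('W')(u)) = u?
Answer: Mul(Rational(9, 35), Pow(10412395, Rational(1, 2))) ≈ 829.75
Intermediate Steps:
Function('W')(u) = Add(-3, u)
Function('f')(B) = Add(120, Mul(2, Pow(B, 2))) (Function('f')(B) = Add(Add(Pow(B, 2), Pow(B, 2)), 120) = Add(Mul(2, Pow(B, 2)), 120) = Add(120, Mul(2, Pow(B, 2))))
Function('o')(K, F) = Add(Mul(Rational(-1, 35), F), Mul(Rational(-1, 70), K), Mul(K, Pow(F, 2))) (Function('o')(K, F) = Add(Mul(K, Pow(F, 2)), Add(Mul(F, Rational(-1, 35)), Mul(K, Rational(-1, 70)))) = Add(Mul(K, Pow(F, 2)), Add(Mul(Rational(-1, 35), F), Mul(Rational(-1, 70), K))) = Add(Mul(Rational(-1, 35), F), Mul(Rational(-1, 70), K), Mul(K, Pow(F, 2))))
Pow(Add(Function('o')(42, -128), Function('f')(Function('W')(14))), Rational(1, 2)) = Pow(Add(Add(Mul(Rational(-1, 35), -128), Mul(Rational(-1, 70), 42), Mul(42, Pow(-128, 2))), Add(120, Mul(2, Pow(Add(-3, 14), 2)))), Rational(1, 2)) = Pow(Add(Add(Rational(128, 35), Rational(-3, 5), Mul(42, 16384)), Add(120, Mul(2, Pow(11, 2)))), Rational(1, 2)) = Pow(Add(Add(Rational(128, 35), Rational(-3, 5), 688128), Add(120, Mul(2, 121))), Rational(1, 2)) = Pow(Add(Rational(24084587, 35), Add(120, 242)), Rational(1, 2)) = Pow(Add(Rational(24084587, 35), 362), Rational(1, 2)) = Pow(Rational(24097257, 35), Rational(1, 2)) = Mul(Rational(9, 35), Pow(10412395, Rational(1, 2)))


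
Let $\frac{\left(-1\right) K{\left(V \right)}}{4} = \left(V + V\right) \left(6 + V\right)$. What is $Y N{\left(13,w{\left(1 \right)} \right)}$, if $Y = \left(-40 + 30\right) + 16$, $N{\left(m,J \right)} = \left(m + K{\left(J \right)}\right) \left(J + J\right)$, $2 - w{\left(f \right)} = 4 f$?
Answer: $-1848$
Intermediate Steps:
$K{\left(V \right)} = - 8 V \left(6 + V\right)$ ($K{\left(V \right)} = - 4 \left(V + V\right) \left(6 + V\right) = - 4 \cdot 2 V \left(6 + V\right) = - 8 V \left(6 + V\right)$)
$w{\left(f \right)} = 2 - 4 f$
$N{\left(m,J \right)} = 2 J \left(m - 8 J \left(6 + J\right)\right)$ ($N{\left(m,J \right)} = \left(m - 8 J \left(6 + J\right)\right) \left(J + J\right) = \left(m - 8 J \left(6 + J\right)\right) 2 J = 2 J \left(m - 8 J \left(6 + J\right)\right)$)
$Y = 6$ ($Y = -10 + 16 = 6$)
$Y N{\left(13,w{\left(1 \right)} \right)} = 6 \left(- 2 \left(2 - 4\right) \left(\left(-1\right) 13 + 8 \left(2 - 4\right) \left(6 + \left(2 - 4\right)\right)\right)\right) = 6 \left(- 2 \left(2 - 4\right) \left(-13 + 8 \left(2 - 4\right) \left(6 + \left(2 - 4\right)\right)\right)\right) = 6 \left(\left(-2\right) \left(-2\right) \left(-13 + 8 \left(-2\right) \left(6 - 2\right)\right)\right) = 6 \left(\left(-2\right) \left(-2\right) \left(-13 + 8 \left(-2\right) 4\right)\right) = 6 \left(\left(-2\right) \left(-2\right) \left(-13 - 64\right)\right) = 6 \left(\left(-2\right) \left(-2\right) \left(-77\right)\right) = 6 \left(-308\right) = -1848$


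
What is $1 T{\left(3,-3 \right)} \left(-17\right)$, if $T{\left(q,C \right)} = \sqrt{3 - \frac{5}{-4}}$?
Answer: $- \frac{17 \sqrt{17}}{2} \approx -35.046$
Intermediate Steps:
$T{\left(q,C \right)} = \frac{\sqrt{17}}{2}$ ($T{\left(q,C \right)} = \sqrt{3 - - \frac{5}{4}} = \sqrt{3 + \frac{5}{4}} = \sqrt{\frac{17}{4}} = \frac{\sqrt{17}}{2}$)
$1 T{\left(3,-3 \right)} \left(-17\right) = 1 \frac{\sqrt{17}}{2} \left(-17\right) = \frac{\sqrt{17}}{2} \left(-17\right) = - \frac{17 \sqrt{17}}{2}$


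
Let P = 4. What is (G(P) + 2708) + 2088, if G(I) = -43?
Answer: 4753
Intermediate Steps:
(G(P) + 2708) + 2088 = (-43 + 2708) + 2088 = 2665 + 2088 = 4753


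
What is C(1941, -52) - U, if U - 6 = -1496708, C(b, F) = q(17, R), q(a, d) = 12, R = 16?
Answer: 1496714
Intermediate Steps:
C(b, F) = 12
U = -1496702 (U = 6 - 1496708 = -1496702)
C(1941, -52) - U = 12 - 1*(-1496702) = 12 + 1496702 = 1496714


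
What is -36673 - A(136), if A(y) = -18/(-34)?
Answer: -623450/17 ≈ -36674.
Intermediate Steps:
A(y) = 9/17 (A(y) = -18*(-1/34) = 9/17)
-36673 - A(136) = -36673 - 1*9/17 = -36673 - 9/17 = -623450/17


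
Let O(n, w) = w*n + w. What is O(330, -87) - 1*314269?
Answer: -343066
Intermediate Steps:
O(n, w) = w + n*w (O(n, w) = n*w + w = w + n*w)
O(330, -87) - 1*314269 = -87*(1 + 330) - 1*314269 = -87*331 - 314269 = -28797 - 314269 = -343066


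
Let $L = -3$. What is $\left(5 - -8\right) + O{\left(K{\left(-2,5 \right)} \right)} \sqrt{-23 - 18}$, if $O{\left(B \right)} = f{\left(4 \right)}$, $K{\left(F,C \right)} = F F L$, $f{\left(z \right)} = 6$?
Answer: $13 + 6 i \sqrt{41} \approx 13.0 + 38.419 i$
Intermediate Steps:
$K{\left(F,C \right)} = - 3 F^{2}$ ($K{\left(F,C \right)} = F F \left(-3\right) = F^{2} \left(-3\right) = - 3 F^{2}$)
$O{\left(B \right)} = 6$
$\left(5 - -8\right) + O{\left(K{\left(-2,5 \right)} \right)} \sqrt{-23 - 18} = \left(5 - -8\right) + 6 \sqrt{-23 - 18} = \left(5 + 8\right) + 6 \sqrt{-41} = 13 + 6 i \sqrt{41}$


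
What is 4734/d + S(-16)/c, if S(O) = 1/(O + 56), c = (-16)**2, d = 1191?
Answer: 16159117/4065280 ≈ 3.9749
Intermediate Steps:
c = 256
S(O) = 1/(56 + O)
4734/d + S(-16)/c = 4734/1191 + 1/((56 - 16)*256) = 4734*(1/1191) + (1/256)/40 = 1578/397 + (1/40)*(1/256) = 1578/397 + 1/10240 = 16159117/4065280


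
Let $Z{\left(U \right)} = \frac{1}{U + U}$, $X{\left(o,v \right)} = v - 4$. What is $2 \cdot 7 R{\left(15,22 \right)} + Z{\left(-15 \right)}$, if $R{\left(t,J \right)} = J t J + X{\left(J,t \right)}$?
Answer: $\frac{3053819}{30} \approx 1.0179 \cdot 10^{5}$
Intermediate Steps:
$X{\left(o,v \right)} = -4 + v$
$Z{\left(U \right)} = \frac{1}{2 U}$
$R{\left(t,J \right)} = -4 + t + t J^{2}$ ($R{\left(t,J \right)} = J t J + \left(-4 + t\right) = t J^{2} + \left(-4 + t\right) = -4 + t + t J^{2}$)
$2 \cdot 7 R{\left(15,22 \right)} + Z{\left(-15 \right)} = 2 \cdot 7 \left(-4 + 15 + 15 \cdot 22^{2}\right) + \frac{1}{2 \left(-15\right)} = 14 \left(-4 + 15 + 15 \cdot 484\right) + \frac{1}{2} \left(- \frac{1}{15}\right) = 14 \left(-4 + 15 + 7260\right) - \frac{1}{30} = 14 \cdot 7271 - \frac{1}{30} = 101794 - \frac{1}{30} = \frac{3053819}{30}$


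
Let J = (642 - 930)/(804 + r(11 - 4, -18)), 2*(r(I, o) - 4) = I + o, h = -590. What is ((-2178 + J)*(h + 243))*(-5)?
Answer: -404401434/107 ≈ -3.7795e+6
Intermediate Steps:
r(I, o) = 4 + I/2 + o/2 (r(I, o) = 4 + (I + o)/2 = 4 + (I/2 + o/2) = 4 + I/2 + o/2)
J = -192/535 (J = (642 - 930)/(804 + (4 + (11 - 4)/2 + (1/2)*(-18))) = -288/(804 + (4 + (1/2)*7 - 9)) = -288/(804 + (4 + 7/2 - 9)) = -288/(804 - 3/2) = -288/1605/2 = -288*2/1605 = -192/535 ≈ -0.35888)
((-2178 + J)*(h + 243))*(-5) = ((-2178 - 192/535)*(-590 + 243))*(-5) = -1165422/535*(-347)*(-5) = (404401434/535)*(-5) = -404401434/107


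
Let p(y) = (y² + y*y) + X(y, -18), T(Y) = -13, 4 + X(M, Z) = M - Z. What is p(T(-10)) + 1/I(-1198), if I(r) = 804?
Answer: 272557/804 ≈ 339.00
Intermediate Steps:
X(M, Z) = -4 + M - Z (X(M, Z) = -4 + (M - Z) = -4 + M - Z)
p(y) = 14 + y + 2*y² (p(y) = (y² + y*y) + (-4 + y - 1*(-18)) = (y² + y²) + (-4 + y + 18) = 2*y² + (14 + y) = 14 + y + 2*y²)
p(T(-10)) + 1/I(-1198) = (14 - 13 + 2*(-13)²) + 1/804 = (14 - 13 + 2*169) + 1/804 = (14 - 13 + 338) + 1/804 = 339 + 1/804 = 272557/804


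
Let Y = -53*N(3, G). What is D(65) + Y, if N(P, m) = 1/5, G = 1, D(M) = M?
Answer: 272/5 ≈ 54.400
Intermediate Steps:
N(P, m) = 1/5
Y = -53/5 (Y = -53*1/5 = -53/5 ≈ -10.600)
D(65) + Y = 65 - 53/5 = 272/5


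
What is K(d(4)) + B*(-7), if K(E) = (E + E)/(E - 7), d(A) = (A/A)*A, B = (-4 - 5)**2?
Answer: -1709/3 ≈ -569.67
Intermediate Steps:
B = 81 (B = (-9)**2 = 81)
d(A) = A (d(A) = 1*A = A)
K(E) = 2*E/(-7 + E) (K(E) = (2*E)/(-7 + E) = 2*E/(-7 + E))
K(d(4)) + B*(-7) = 2*4/(-7 + 4) + 81*(-7) = 2*4/(-3) - 567 = 2*4*(-1/3) - 567 = -8/3 - 567 = -1709/3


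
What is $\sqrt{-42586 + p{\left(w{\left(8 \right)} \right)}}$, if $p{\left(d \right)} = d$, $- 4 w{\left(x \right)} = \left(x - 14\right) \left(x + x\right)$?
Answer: $i \sqrt{42562} \approx 206.31 i$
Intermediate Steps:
$w{\left(x \right)} = - \frac{x \left(-14 + x\right)}{2}$ ($w{\left(x \right)} = - \frac{\left(x - 14\right) \left(x + x\right)}{4} = - \frac{\left(-14 + x\right) 2 x}{4} = - \frac{2 x \left(-14 + x\right)}{4} = - \frac{x \left(-14 + x\right)}{2}$)
$\sqrt{-42586 + p{\left(w{\left(8 \right)} \right)}} = \sqrt{-42586 + \frac{1}{2} \cdot 8 \left(14 - 8\right)} = \sqrt{-42586 + \frac{1}{2} \cdot 8 \cdot 6} = \sqrt{-42586 + 24} = \sqrt{-42562} = i \sqrt{42562}$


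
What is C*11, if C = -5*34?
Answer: -1870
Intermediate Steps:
C = -170
C*11 = -170*11 = -1870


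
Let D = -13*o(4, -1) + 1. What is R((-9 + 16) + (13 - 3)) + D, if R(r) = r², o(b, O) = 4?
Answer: 238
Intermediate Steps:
D = -51 (D = -13*4 + 1 = -52 + 1 = -51)
R((-9 + 16) + (13 - 3)) + D = ((-9 + 16) + (13 - 3))² - 51 = (7 + 10)² - 51 = 17² - 51 = 289 - 51 = 238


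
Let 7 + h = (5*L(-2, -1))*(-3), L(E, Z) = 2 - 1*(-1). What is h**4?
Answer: 7311616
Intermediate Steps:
L(E, Z) = 3 (L(E, Z) = 2 + 1 = 3)
h = -52 (h = -7 + (5*3)*(-3) = -7 + 15*(-3) = -7 - 45 = -52)
h**4 = (-52)**4 = 7311616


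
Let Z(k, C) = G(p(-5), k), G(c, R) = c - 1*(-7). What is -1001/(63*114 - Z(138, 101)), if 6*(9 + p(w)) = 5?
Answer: -858/6157 ≈ -0.13935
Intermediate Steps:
p(w) = -49/6 (p(w) = -9 + (⅙)*5 = -9 + ⅚ = -49/6)
G(c, R) = 7 + c (G(c, R) = c + 7 = 7 + c)
Z(k, C) = -7/6 (Z(k, C) = 7 - 49/6 = -7/6)
-1001/(63*114 - Z(138, 101)) = -1001/(63*114 - 1*(-7/6)) = -1001/(7182 + 7/6) = -1001/43099/6 = -1001*6/43099 = -858/6157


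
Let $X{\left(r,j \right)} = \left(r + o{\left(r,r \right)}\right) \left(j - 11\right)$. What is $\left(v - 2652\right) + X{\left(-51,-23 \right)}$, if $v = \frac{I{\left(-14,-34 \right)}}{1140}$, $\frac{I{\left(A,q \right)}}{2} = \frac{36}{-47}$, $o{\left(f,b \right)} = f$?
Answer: $\frac{3643434}{4465} \approx 816.0$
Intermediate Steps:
$X{\left(r,j \right)} = 2 r \left(-11 + j\right)$ ($X{\left(r,j \right)} = \left(r + r\right) \left(j - 11\right) = 2 r \left(-11 + j\right)$)
$I{\left(A,q \right)} = - \frac{72}{47}$ ($I{\left(A,q \right)} = 2 \frac{36}{-47} = 2 \cdot 36 \left(- \frac{1}{47}\right) = 2 \left(- \frac{36}{47}\right) = - \frac{72}{47}$)
$v = - \frac{6}{4465}$ ($v = - \frac{72}{47 \cdot 1140} = \left(- \frac{72}{47}\right) \frac{1}{1140} = - \frac{6}{4465} \approx -0.0013438$)
$\left(v - 2652\right) + X{\left(-51,-23 \right)} = \left(- \frac{6}{4465} - 2652\right) + 2 \left(-51\right) \left(-11 - 23\right) = - \frac{11841186}{4465} + 2 \left(-51\right) \left(-34\right) = - \frac{11841186}{4465} + 3468 = \frac{3643434}{4465}$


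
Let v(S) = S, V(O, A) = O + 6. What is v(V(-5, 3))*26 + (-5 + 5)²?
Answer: 26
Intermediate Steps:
V(O, A) = 6 + O
v(V(-5, 3))*26 + (-5 + 5)² = (6 - 5)*26 + (-5 + 5)² = 1*26 + 0² = 26 + 0 = 26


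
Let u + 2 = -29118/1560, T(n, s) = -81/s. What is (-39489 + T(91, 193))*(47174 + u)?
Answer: -3593771593311/1930 ≈ -1.8621e+9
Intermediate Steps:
u = -5373/260 (u = -2 - 29118/1560 = -2 - 29118*1/1560 = -2 - 4853/260 = -5373/260 ≈ -20.665)
(-39489 + T(91, 193))*(47174 + u) = (-39489 - 81/193)*(47174 - 5373/260) = (-39489 - 81*1/193)*(12259867/260) = (-39489 - 81/193)*(12259867/260) = -7621458/193*12259867/260 = -3593771593311/1930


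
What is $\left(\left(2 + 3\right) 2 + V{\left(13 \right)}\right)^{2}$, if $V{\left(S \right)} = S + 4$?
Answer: $729$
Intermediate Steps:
$V{\left(S \right)} = 4 + S$
$\left(\left(2 + 3\right) 2 + V{\left(13 \right)}\right)^{2} = \left(\left(2 + 3\right) 2 + \left(4 + 13\right)\right)^{2} = \left(5 \cdot 2 + 17\right)^{2} = \left(10 + 17\right)^{2} = 27^{2} = 729$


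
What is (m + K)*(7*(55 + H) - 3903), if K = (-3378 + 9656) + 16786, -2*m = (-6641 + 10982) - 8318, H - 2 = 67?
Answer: -152068675/2 ≈ -7.6034e+7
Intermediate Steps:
H = 69 (H = 2 + 67 = 69)
m = 3977/2 (m = -((-6641 + 10982) - 8318)/2 = -(4341 - 8318)/2 = -½*(-3977) = 3977/2 ≈ 1988.5)
K = 23064 (K = 6278 + 16786 = 23064)
(m + K)*(7*(55 + H) - 3903) = (3977/2 + 23064)*(7*(55 + 69) - 3903) = 50105*(7*124 - 3903)/2 = 50105*(868 - 3903)/2 = (50105/2)*(-3035) = -152068675/2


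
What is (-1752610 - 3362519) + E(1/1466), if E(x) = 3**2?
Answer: -5115120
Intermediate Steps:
E(x) = 9
(-1752610 - 3362519) + E(1/1466) = (-1752610 - 3362519) + 9 = -5115129 + 9 = -5115120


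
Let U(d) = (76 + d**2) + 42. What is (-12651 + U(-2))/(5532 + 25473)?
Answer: -12529/31005 ≈ -0.40410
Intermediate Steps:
U(d) = 118 + d**2
(-12651 + U(-2))/(5532 + 25473) = (-12651 + (118 + (-2)**2))/(5532 + 25473) = (-12651 + (118 + 4))/31005 = (-12651 + 122)*(1/31005) = -12529*1/31005 = -12529/31005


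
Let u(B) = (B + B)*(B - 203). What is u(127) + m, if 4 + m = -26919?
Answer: -46227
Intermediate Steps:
m = -26923 (m = -4 - 26919 = -26923)
u(B) = 2*B*(-203 + B) (u(B) = (2*B)*(-203 + B) = 2*B*(-203 + B))
u(127) + m = 2*127*(-203 + 127) - 26923 = 2*127*(-76) - 26923 = -19304 - 26923 = -46227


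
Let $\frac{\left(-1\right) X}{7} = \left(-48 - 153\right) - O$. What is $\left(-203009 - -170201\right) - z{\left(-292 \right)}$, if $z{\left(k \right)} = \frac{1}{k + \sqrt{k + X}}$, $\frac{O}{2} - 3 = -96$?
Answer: $- \frac{2803476116}{85451} + \frac{i \sqrt{187}}{85451} \approx -32808.0 + 0.00016003 i$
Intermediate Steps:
$O = -186$ ($O = 6 + 2 \left(-96\right) = 6 - 192 = -186$)
$X = 105$ ($X = - 7 \left(\left(-48 - 153\right) - -186\right) = - 7 \left(\left(-48 - 153\right) + 186\right) = - 7 \left(-201 + 186\right) = \left(-7\right) \left(-15\right) = 105$)
$z{\left(k \right)} = \frac{1}{k + \sqrt{105 + k}}$ ($z{\left(k \right)} = \frac{1}{k + \sqrt{k + 105}} = \frac{1}{k + \sqrt{105 + k}}$)
$\left(-203009 - -170201\right) - z{\left(-292 \right)} = \left(-203009 - -170201\right) - \frac{1}{-292 + \sqrt{105 - 292}} = \left(-203009 + 170201\right) - \frac{1}{-292 + \sqrt{-187}} = -32808 - \frac{1}{-292 + i \sqrt{187}}$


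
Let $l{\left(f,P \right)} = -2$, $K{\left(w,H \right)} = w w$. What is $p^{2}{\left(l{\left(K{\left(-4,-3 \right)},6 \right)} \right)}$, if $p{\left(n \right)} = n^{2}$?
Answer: $16$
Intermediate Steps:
$K{\left(w,H \right)} = w^{2}$
$p^{2}{\left(l{\left(K{\left(-4,-3 \right)},6 \right)} \right)} = \left(\left(-2\right)^{2}\right)^{2} = 4^{2} = 16$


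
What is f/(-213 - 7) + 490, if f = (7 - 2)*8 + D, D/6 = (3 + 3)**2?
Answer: 26886/55 ≈ 488.84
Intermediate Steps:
D = 216 (D = 6*(3 + 3)**2 = 6*6**2 = 6*36 = 216)
f = 256 (f = (7 - 2)*8 + 216 = 5*8 + 216 = 40 + 216 = 256)
f/(-213 - 7) + 490 = 256/(-213 - 7) + 490 = 256/(-220) + 490 = 256*(-1/220) + 490 = -64/55 + 490 = 26886/55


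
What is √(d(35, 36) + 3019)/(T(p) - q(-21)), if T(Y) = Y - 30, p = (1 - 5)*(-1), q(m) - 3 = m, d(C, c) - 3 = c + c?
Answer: -√3094/8 ≈ -6.9530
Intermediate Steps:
d(C, c) = 3 + 2*c (d(C, c) = 3 + (c + c) = 3 + 2*c)
q(m) = 3 + m
p = 4 (p = -4*(-1) = 4)
T(Y) = -30 + Y
√(d(35, 36) + 3019)/(T(p) - q(-21)) = √((3 + 2*36) + 3019)/((-30 + 4) - (3 - 21)) = √((3 + 72) + 3019)/(-26 - 1*(-18)) = √(75 + 3019)/(-26 + 18) = √3094/(-8) = √3094*(-⅛) = -√3094/8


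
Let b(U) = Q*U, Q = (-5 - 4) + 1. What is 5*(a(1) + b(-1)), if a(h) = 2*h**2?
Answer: 50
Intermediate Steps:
Q = -8 (Q = -9 + 1 = -8)
b(U) = -8*U
5*(a(1) + b(-1)) = 5*(2*1**2 - 8*(-1)) = 5*(2*1 + 8) = 5*(2 + 8) = 5*10 = 50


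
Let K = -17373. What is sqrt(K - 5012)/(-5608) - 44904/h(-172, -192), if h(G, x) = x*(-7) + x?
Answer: -1871/48 - 11*I*sqrt(185)/5608 ≈ -38.979 - 0.026679*I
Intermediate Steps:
h(G, x) = -6*x (h(G, x) = -7*x + x = -6*x)
sqrt(K - 5012)/(-5608) - 44904/h(-172, -192) = sqrt(-17373 - 5012)/(-5608) - 44904/((-6*(-192))) = sqrt(-22385)*(-1/5608) - 44904/1152 = (11*I*sqrt(185))*(-1/5608) - 44904*1/1152 = -11*I*sqrt(185)/5608 - 1871/48 = -1871/48 - 11*I*sqrt(185)/5608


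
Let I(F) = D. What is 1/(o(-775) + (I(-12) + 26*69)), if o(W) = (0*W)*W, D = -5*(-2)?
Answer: 1/1804 ≈ 0.00055432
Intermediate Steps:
D = 10
I(F) = 10
o(W) = 0 (o(W) = 0*W = 0)
1/(o(-775) + (I(-12) + 26*69)) = 1/(0 + (10 + 26*69)) = 1/(0 + (10 + 1794)) = 1/(0 + 1804) = 1/1804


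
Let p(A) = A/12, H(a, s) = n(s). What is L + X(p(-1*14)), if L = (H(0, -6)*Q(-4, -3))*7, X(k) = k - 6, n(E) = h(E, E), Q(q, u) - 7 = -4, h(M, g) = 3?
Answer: 335/6 ≈ 55.833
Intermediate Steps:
Q(q, u) = 3 (Q(q, u) = 7 - 4 = 3)
n(E) = 3
H(a, s) = 3
p(A) = A/12 (p(A) = A*(1/12) = A/12)
X(k) = -6 + k
L = 63 (L = (3*3)*7 = 9*7 = 63)
L + X(p(-1*14)) = 63 + (-6 + (-1*14)/12) = 63 + (-6 + (1/12)*(-14)) = 63 + (-6 - 7/6) = 63 - 43/6 = 335/6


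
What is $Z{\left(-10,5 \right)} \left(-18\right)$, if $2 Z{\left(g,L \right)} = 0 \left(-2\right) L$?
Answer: $0$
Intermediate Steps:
$Z{\left(g,L \right)} = 0$ ($Z{\left(g,L \right)} = \frac{0 \left(-2\right) L}{2} = \frac{0 L}{2} = \frac{1}{2} \cdot 0 = 0$)
$Z{\left(-10,5 \right)} \left(-18\right) = 0 \left(-18\right) = 0$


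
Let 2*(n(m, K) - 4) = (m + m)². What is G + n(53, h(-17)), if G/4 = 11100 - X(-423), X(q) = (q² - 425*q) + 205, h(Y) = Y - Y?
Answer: -1385614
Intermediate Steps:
h(Y) = 0
X(q) = 205 + q² - 425*q
n(m, K) = 4 + 2*m² (n(m, K) = 4 + (m + m)²/2 = 4 + (2*m)²/2 = 4 + (4*m²)/2 = 4 + 2*m²)
G = -1391236 (G = 4*(11100 - (205 + (-423)² - 425*(-423))) = 4*(11100 - (205 + 178929 + 179775)) = 4*(11100 - 1*358909) = 4*(11100 - 358909) = 4*(-347809) = -1391236)
G + n(53, h(-17)) = -1391236 + (4 + 2*53²) = -1391236 + (4 + 2*2809) = -1391236 + (4 + 5618) = -1391236 + 5622 = -1385614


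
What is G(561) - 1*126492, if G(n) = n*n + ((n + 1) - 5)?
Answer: 188786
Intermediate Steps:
G(n) = -4 + n + n² (G(n) = n² + ((1 + n) - 5) = n² + (-4 + n) = -4 + n + n²)
G(561) - 1*126492 = (-4 + 561 + 561²) - 1*126492 = (-4 + 561 + 314721) - 126492 = 315278 - 126492 = 188786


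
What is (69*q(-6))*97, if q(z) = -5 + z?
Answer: -73623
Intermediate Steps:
(69*q(-6))*97 = (69*(-5 - 6))*97 = (69*(-11))*97 = -759*97 = -73623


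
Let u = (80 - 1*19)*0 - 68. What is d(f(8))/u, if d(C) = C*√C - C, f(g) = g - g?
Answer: 0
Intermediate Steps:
f(g) = 0
d(C) = C^(3/2) - C
u = -68 (u = (80 - 19)*0 - 68 = 61*0 - 68 = 0 - 68 = -68)
d(f(8))/u = (0^(3/2) - 1*0)/(-68) = (0 + 0)*(-1/68) = 0*(-1/68) = 0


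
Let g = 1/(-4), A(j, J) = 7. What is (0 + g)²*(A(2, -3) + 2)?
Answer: 9/16 ≈ 0.56250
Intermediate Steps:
g = -¼ ≈ -0.25000
(0 + g)²*(A(2, -3) + 2) = (0 - ¼)²*(7 + 2) = (-¼)²*9 = (1/16)*9 = 9/16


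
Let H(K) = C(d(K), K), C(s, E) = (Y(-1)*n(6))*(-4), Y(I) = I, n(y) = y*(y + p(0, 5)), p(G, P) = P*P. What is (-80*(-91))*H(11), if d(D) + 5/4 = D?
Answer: 5416320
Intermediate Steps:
p(G, P) = P²
d(D) = -5/4 + D
n(y) = y*(25 + y) (n(y) = y*(y + 5²) = y*(y + 25) = y*(25 + y))
C(s, E) = 744 (C(s, E) = -6*(25 + 6)*(-4) = -6*31*(-4) = -1*186*(-4) = -186*(-4) = 744)
H(K) = 744
(-80*(-91))*H(11) = -80*(-91)*744 = 7280*744 = 5416320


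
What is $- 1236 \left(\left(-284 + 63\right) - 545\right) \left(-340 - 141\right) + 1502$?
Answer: $-455397754$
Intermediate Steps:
$- 1236 \left(\left(-284 + 63\right) - 545\right) \left(-340 - 141\right) + 1502 = - 1236 \left(-221 - 545\right) \left(-481\right) + 1502 = - 1236 \left(\left(-766\right) \left(-481\right)\right) + 1502 = \left(-1236\right) 368446 + 1502 = -455399256 + 1502 = -455397754$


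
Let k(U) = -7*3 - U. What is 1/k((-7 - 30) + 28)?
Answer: -1/12 ≈ -0.083333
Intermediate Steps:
k(U) = -21 - U
1/k((-7 - 30) + 28) = 1/(-21 - ((-7 - 30) + 28)) = 1/(-21 - (-37 + 28)) = 1/(-21 - 1*(-9)) = 1/(-21 + 9) = 1/(-12) = -1/12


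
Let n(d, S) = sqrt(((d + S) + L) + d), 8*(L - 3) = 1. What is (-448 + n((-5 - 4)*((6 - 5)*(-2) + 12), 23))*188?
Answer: -84224 + 47*I*sqrt(2462) ≈ -84224.0 + 2332.1*I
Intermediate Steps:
L = 25/8 (L = 3 + (1/8)*1 = 3 + 1/8 = 25/8 ≈ 3.1250)
n(d, S) = sqrt(25/8 + S + 2*d) (n(d, S) = sqrt(((d + S) + 25/8) + d) = sqrt(((S + d) + 25/8) + d) = sqrt((25/8 + S + d) + d) = sqrt(25/8 + S + 2*d))
(-448 + n((-5 - 4)*((6 - 5)*(-2) + 12), 23))*188 = (-448 + sqrt(50 + 16*23 + 32*((-5 - 4)*((6 - 5)*(-2) + 12)))/4)*188 = (-448 + sqrt(50 + 368 + 32*(-9*(1*(-2) + 12)))/4)*188 = (-448 + sqrt(50 + 368 + 32*(-9*(-2 + 12)))/4)*188 = (-448 + sqrt(50 + 368 + 32*(-9*10))/4)*188 = (-448 + sqrt(50 + 368 + 32*(-90))/4)*188 = (-448 + sqrt(50 + 368 - 2880)/4)*188 = (-448 + sqrt(-2462)/4)*188 = (-448 + (I*sqrt(2462))/4)*188 = (-448 + I*sqrt(2462)/4)*188 = -84224 + 47*I*sqrt(2462)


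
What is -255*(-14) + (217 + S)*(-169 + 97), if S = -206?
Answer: 2778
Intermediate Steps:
-255*(-14) + (217 + S)*(-169 + 97) = -255*(-14) + (217 - 206)*(-169 + 97) = 3570 + 11*(-72) = 3570 - 792 = 2778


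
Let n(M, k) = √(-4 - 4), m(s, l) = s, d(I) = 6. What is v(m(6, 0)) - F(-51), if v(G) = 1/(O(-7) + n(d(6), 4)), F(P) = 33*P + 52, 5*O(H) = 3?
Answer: 340894/209 - 50*I*√2/209 ≈ 1631.1 - 0.33833*I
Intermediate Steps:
O(H) = ⅗ (O(H) = (⅕)*3 = ⅗)
F(P) = 52 + 33*P
n(M, k) = 2*I*√2 (n(M, k) = √(-8) = 2*I*√2)
v(G) = 1/(⅗ + 2*I*√2)
v(m(6, 0)) - F(-51) = (15/209 - 50*I*√2/209) - (52 + 33*(-51)) = (15/209 - 50*I*√2/209) - (52 - 1683) = (15/209 - 50*I*√2/209) - 1*(-1631) = (15/209 - 50*I*√2/209) + 1631 = 340894/209 - 50*I*√2/209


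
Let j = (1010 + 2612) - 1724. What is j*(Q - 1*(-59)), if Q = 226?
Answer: 540930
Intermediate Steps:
j = 1898 (j = 3622 - 1724 = 1898)
j*(Q - 1*(-59)) = 1898*(226 - 1*(-59)) = 1898*(226 + 59) = 1898*285 = 540930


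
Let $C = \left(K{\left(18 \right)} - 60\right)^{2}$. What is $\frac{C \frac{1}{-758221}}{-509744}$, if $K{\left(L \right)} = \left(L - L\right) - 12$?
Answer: $\frac{324}{24156162839} \approx 1.3413 \cdot 10^{-8}$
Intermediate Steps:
$K{\left(L \right)} = -12$ ($K{\left(L \right)} = 0 - 12 = -12$)
$C = 5184$ ($C = \left(-12 - 60\right)^{2} = \left(-72\right)^{2} = 5184$)
$\frac{C \frac{1}{-758221}}{-509744} = \frac{5184 \frac{1}{-758221}}{-509744} = 5184 \left(- \frac{1}{758221}\right) \left(- \frac{1}{509744}\right) = \left(- \frac{5184}{758221}\right) \left(- \frac{1}{509744}\right) = \frac{324}{24156162839}$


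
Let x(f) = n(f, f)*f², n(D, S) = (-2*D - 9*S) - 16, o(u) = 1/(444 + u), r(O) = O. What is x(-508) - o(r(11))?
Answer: 654259336639/455 ≈ 1.4379e+9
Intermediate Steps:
n(D, S) = -16 - 9*S - 2*D (n(D, S) = (-9*S - 2*D) - 16 = -16 - 9*S - 2*D)
x(f) = f²*(-16 - 11*f) (x(f) = (-16 - 9*f - 2*f)*f² = (-16 - 11*f)*f² = f²*(-16 - 11*f))
x(-508) - o(r(11)) = (-508)²*(-16 - 11*(-508)) - 1/(444 + 11) = 258064*(-16 + 5588) - 1/455 = 258064*5572 - 1*1/455 = 1437932608 - 1/455 = 654259336639/455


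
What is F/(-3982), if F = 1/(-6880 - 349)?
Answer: 1/28785878 ≈ 3.4739e-8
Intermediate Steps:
F = -1/7229 (F = 1/(-7229) = -1/7229 ≈ -0.00013833)
F/(-3982) = -1/7229/(-3982) = -1/7229*(-1/3982) = 1/28785878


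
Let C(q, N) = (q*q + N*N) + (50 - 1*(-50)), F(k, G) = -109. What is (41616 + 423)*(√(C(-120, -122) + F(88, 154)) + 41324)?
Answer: 1737219636 + 210195*√1171 ≈ 1.7444e+9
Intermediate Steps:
C(q, N) = 100 + N² + q² (C(q, N) = (q² + N²) + (50 + 50) = (N² + q²) + 100 = 100 + N² + q²)
(41616 + 423)*(√(C(-120, -122) + F(88, 154)) + 41324) = (41616 + 423)*(√((100 + (-122)² + (-120)²) - 109) + 41324) = 42039*(√((100 + 14884 + 14400) - 109) + 41324) = 42039*(√(29384 - 109) + 41324) = 42039*(√29275 + 41324) = 42039*(5*√1171 + 41324) = 42039*(41324 + 5*√1171) = 1737219636 + 210195*√1171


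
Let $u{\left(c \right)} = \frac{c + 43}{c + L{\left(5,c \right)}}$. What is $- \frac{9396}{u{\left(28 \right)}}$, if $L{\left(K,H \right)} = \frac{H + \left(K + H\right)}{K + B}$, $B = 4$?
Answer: $- \frac{326772}{71} \approx -4602.4$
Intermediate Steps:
$L{\left(K,H \right)} = \frac{K + 2 H}{4 + K}$ ($L{\left(K,H \right)} = \frac{H + \left(K + H\right)}{K + 4} = \frac{H + \left(H + K\right)}{4 + K} = \frac{K + 2 H}{4 + K}$)
$u{\left(c \right)} = \frac{43 + c}{\frac{5}{9} + \frac{11 c}{9}}$ ($u{\left(c \right)} = \frac{c + 43}{c + \frac{5 + 2 c}{4 + 5}} = \frac{43 + c}{c + \frac{5 + 2 c}{9}} = \frac{43 + c}{c + \left(\frac{5}{9} + \frac{2 c}{9}\right)} = \frac{43 + c}{\frac{5}{9} + \frac{11 c}{9}}$)
$- \frac{9396}{u{\left(28 \right)}} = - \frac{9396}{9 \frac{1}{5 + 11 \cdot 28} \left(43 + 28\right)} = - \frac{9396}{9 \frac{1}{5 + 308} \cdot 71} = - \frac{9396}{9 \cdot \frac{1}{313} \cdot 71} = - \frac{9396}{\frac{639}{313}} = \left(-9396\right) \frac{313}{639} = - \frac{326772}{71}$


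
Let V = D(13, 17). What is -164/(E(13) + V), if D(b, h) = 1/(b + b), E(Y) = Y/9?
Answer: -38376/347 ≈ -110.59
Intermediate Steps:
E(Y) = Y/9 (E(Y) = Y*(⅑) = Y/9)
D(b, h) = 1/(2*b)
V = 1/26 (V = (½)/13 = (½)*(1/13) = 1/26 ≈ 0.038462)
-164/(E(13) + V) = -164/((⅑)*13 + 1/26) = -164/(13/9 + 1/26) = -164/347/234 = -164*234/347 = -38376/347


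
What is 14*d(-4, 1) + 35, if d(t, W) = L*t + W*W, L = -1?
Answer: 105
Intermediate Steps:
d(t, W) = W**2 - t (d(t, W) = -t + W*W = -t + W**2 = W**2 - t)
14*d(-4, 1) + 35 = 14*(1**2 - 1*(-4)) + 35 = 14*(1 + 4) + 35 = 14*5 + 35 = 70 + 35 = 105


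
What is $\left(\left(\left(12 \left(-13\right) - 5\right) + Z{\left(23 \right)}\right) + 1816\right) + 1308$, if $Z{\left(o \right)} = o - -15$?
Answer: $3001$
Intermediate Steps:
$Z{\left(o \right)} = 15 + o$ ($Z{\left(o \right)} = o + 15 = 15 + o$)
$\left(\left(\left(12 \left(-13\right) - 5\right) + Z{\left(23 \right)}\right) + 1816\right) + 1308 = \left(\left(\left(12 \left(-13\right) - 5\right) + \left(15 + 23\right)\right) + 1816\right) + 1308 = \left(\left(\left(-156 + \left(-8 + 3\right)\right) + 38\right) + 1816\right) + 1308 = \left(\left(\left(-156 - 5\right) + 38\right) + 1816\right) + 1308 = \left(\left(-161 + 38\right) + 1816\right) + 1308 = \left(-123 + 1816\right) + 1308 = 1693 + 1308 = 3001$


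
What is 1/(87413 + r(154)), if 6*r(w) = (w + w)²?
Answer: 3/309671 ≈ 9.6877e-6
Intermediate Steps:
r(w) = 2*w²/3 (r(w) = (w + w)²/6 = (2*w)²/6 = (4*w²)/6 = 2*w²/3)
1/(87413 + r(154)) = 1/(87413 + (⅔)*154²) = 1/(87413 + (⅔)*23716) = 1/(87413 + 47432/3) = 1/(309671/3) = 3/309671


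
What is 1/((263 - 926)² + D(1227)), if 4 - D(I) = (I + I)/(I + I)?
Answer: 1/439572 ≈ 2.2749e-6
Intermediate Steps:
D(I) = 3 (D(I) = 4 - (I + I)/(I + I) = 4 - 2*I/(2*I) = 4 - 2*I*1/(2*I) = 4 - 1*1 = 4 - 1 = 3)
1/((263 - 926)² + D(1227)) = 1/((263 - 926)² + 3) = 1/((-663)² + 3) = 1/(439569 + 3) = 1/439572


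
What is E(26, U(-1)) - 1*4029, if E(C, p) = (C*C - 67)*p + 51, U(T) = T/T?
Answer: -3369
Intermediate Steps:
U(T) = 1
E(C, p) = 51 + p*(-67 + C²) (E(C, p) = (C² - 67)*p + 51 = (-67 + C²)*p + 51 = p*(-67 + C²) + 51 = 51 + p*(-67 + C²))
E(26, U(-1)) - 1*4029 = (51 - 67*1 + 1*26²) - 1*4029 = (51 - 67 + 1*676) - 4029 = (51 - 67 + 676) - 4029 = 660 - 4029 = -3369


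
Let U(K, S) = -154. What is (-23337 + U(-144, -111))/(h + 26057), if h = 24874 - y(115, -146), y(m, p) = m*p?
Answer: -23491/67721 ≈ -0.34688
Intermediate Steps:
h = 41664 (h = 24874 - 115*(-146) = 24874 - 1*(-16790) = 24874 + 16790 = 41664)
(-23337 + U(-144, -111))/(h + 26057) = (-23337 - 154)/(41664 + 26057) = -23491/67721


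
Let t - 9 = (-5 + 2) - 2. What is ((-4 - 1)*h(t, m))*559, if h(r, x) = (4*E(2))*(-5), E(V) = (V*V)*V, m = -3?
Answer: 447200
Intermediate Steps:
E(V) = V³ (E(V) = V²*V = V³)
t = 4 (t = 9 + ((-5 + 2) - 2) = 9 + (-3 - 2) = 9 - 5 = 4)
h(r, x) = -160 (h(r, x) = (4*2³)*(-5) = (4*8)*(-5) = 32*(-5) = -160)
((-4 - 1)*h(t, m))*559 = ((-4 - 1)*(-160))*559 = -5*(-160)*559 = 800*559 = 447200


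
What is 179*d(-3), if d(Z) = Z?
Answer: -537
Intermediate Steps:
179*d(-3) = 179*(-3) = -537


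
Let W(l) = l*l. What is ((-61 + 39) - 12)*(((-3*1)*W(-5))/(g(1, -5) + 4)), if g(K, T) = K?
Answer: 510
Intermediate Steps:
W(l) = l**2
((-61 + 39) - 12)*(((-3*1)*W(-5))/(g(1, -5) + 4)) = ((-61 + 39) - 12)*((-3*1*(-5)**2)/(1 + 4)) = (-22 - 12)*(-3*25/5) = -(-2550)/5 = -34*(-15) = 510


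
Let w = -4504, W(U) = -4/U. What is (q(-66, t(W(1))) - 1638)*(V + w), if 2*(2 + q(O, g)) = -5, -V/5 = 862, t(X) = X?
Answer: 14476995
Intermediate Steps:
V = -4310 (V = -5*862 = -4310)
q(O, g) = -9/2 (q(O, g) = -2 + (½)*(-5) = -2 - 5/2 = -9/2)
(q(-66, t(W(1))) - 1638)*(V + w) = (-9/2 - 1638)*(-4310 - 4504) = -3285/2*(-8814) = 14476995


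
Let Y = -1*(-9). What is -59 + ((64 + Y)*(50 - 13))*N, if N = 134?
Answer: 361875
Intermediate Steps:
Y = 9
-59 + ((64 + Y)*(50 - 13))*N = -59 + ((64 + 9)*(50 - 13))*134 = -59 + (73*37)*134 = -59 + 2701*134 = -59 + 361934 = 361875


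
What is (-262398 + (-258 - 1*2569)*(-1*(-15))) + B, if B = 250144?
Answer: -54659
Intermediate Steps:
(-262398 + (-258 - 1*2569)*(-1*(-15))) + B = (-262398 + (-258 - 1*2569)*(-1*(-15))) + 250144 = (-262398 + (-258 - 2569)*15) + 250144 = (-262398 - 2827*15) + 250144 = (-262398 - 42405) + 250144 = -304803 + 250144 = -54659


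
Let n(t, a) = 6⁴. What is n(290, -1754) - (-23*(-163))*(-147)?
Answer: 552399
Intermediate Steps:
n(t, a) = 1296
n(290, -1754) - (-23*(-163))*(-147) = 1296 - (-23*(-163))*(-147) = 1296 - 3749*(-147) = 1296 - 1*(-551103) = 1296 + 551103 = 552399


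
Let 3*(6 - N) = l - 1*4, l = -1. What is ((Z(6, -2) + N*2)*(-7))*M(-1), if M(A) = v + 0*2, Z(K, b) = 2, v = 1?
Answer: -364/3 ≈ -121.33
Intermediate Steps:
N = 23/3 (N = 6 - (-1 - 1*4)/3 = 6 - (-1 - 4)/3 = 6 - ⅓*(-5) = 6 + 5/3 = 23/3 ≈ 7.6667)
M(A) = 1 (M(A) = 1 + 0*2 = 1 + 0 = 1)
((Z(6, -2) + N*2)*(-7))*M(-1) = ((2 + (23/3)*2)*(-7))*1 = ((2 + 46/3)*(-7))*1 = ((52/3)*(-7))*1 = -364/3*1 = -364/3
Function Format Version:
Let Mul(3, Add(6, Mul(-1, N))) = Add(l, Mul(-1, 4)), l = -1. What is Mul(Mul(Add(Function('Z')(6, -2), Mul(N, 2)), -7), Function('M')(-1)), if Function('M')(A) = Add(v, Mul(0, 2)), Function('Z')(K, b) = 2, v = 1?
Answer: Rational(-364, 3) ≈ -121.33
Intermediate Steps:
N = Rational(23, 3) (N = Add(6, Mul(Rational(-1, 3), Add(-1, Mul(-1, 4)))) = Add(6, Mul(Rational(-1, 3), Add(-1, -4))) = Add(6, Mul(Rational(-1, 3), -5)) = Add(6, Rational(5, 3)) = Rational(23, 3) ≈ 7.6667)
Function('M')(A) = 1 (Function('M')(A) = Add(1, Mul(0, 2)) = Add(1, 0) = 1)
Mul(Mul(Add(Function('Z')(6, -2), Mul(N, 2)), -7), Function('M')(-1)) = Mul(Mul(Add(2, Mul(Rational(23, 3), 2)), -7), 1) = Mul(Mul(Add(2, Rational(46, 3)), -7), 1) = Mul(Mul(Rational(52, 3), -7), 1) = Mul(Rational(-364, 3), 1) = Rational(-364, 3)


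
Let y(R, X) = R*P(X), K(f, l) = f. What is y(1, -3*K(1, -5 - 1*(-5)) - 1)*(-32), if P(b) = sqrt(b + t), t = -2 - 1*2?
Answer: -64*I*sqrt(2) ≈ -90.51*I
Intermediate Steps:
t = -4 (t = -2 - 2 = -4)
P(b) = sqrt(-4 + b) (P(b) = sqrt(b - 4) = sqrt(-4 + b))
y(R, X) = R*sqrt(-4 + X)
y(1, -3*K(1, -5 - 1*(-5)) - 1)*(-32) = (1*sqrt(-4 + (-3*1 - 1)))*(-32) = (1*sqrt(-4 + (-3 - 1)))*(-32) = (1*sqrt(-4 - 4))*(-32) = (1*sqrt(-8))*(-32) = (1*(2*I*sqrt(2)))*(-32) = (2*I*sqrt(2))*(-32) = -64*I*sqrt(2)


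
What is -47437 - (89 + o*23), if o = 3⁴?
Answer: -49389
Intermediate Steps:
o = 81
-47437 - (89 + o*23) = -47437 - (89 + 81*23) = -47437 - (89 + 1863) = -47437 - 1*1952 = -47437 - 1952 = -49389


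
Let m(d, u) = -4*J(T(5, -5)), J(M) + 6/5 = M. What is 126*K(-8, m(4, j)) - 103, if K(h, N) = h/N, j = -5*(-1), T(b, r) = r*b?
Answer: -14753/131 ≈ -112.62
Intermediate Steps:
T(b, r) = b*r
j = 5
J(M) = -6/5 + M
m(d, u) = 524/5 (m(d, u) = -4*(-6/5 + 5*(-5)) = -4*(-6/5 - 25) = -4*(-131/5) = 524/5)
126*K(-8, m(4, j)) - 103 = 126*(-8/524/5) - 103 = 126*(-8*5/524) - 103 = 126*(-10/131) - 103 = -1260/131 - 103 = -14753/131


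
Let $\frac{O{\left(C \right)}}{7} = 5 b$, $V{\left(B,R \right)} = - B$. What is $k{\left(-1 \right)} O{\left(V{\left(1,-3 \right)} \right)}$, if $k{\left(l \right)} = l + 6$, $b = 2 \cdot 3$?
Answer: $1050$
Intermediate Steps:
$b = 6$
$O{\left(C \right)} = 210$ ($O{\left(C \right)} = 7 \cdot 5 \cdot 6 = 7 \cdot 30 = 210$)
$k{\left(l \right)} = 6 + l$
$k{\left(-1 \right)} O{\left(V{\left(1,-3 \right)} \right)} = \left(6 - 1\right) 210 = 5 \cdot 210 = 1050$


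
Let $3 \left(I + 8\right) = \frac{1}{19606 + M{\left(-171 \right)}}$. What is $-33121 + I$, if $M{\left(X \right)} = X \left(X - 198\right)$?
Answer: $- \frac{8219801834}{248115} \approx -33129.0$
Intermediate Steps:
$M{\left(X \right)} = X \left(-198 + X\right)$
$I = - \frac{1984919}{248115}$ ($I = -8 + \frac{1}{3 \left(19606 - 171 \left(-198 - 171\right)\right)} = -8 + \frac{1}{3 \left(19606 - -63099\right)} = -8 + \frac{1}{3 \left(19606 + 63099\right)} = -8 + \frac{1}{3 \cdot 82705} = -8 + \frac{1}{3} \cdot \frac{1}{82705} = -8 + \frac{1}{248115} = - \frac{1984919}{248115} \approx -8.0$)
$-33121 + I = -33121 - \frac{1984919}{248115} = - \frac{8219801834}{248115}$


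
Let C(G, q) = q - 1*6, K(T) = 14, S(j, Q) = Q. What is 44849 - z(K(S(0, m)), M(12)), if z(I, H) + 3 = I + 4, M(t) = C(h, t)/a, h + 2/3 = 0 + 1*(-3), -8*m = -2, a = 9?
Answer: 44834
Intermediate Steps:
m = 1/4 (m = -1/8*(-2) = 1/4 ≈ 0.25000)
h = -11/3 (h = -2/3 + (0 + 1*(-3)) = -2/3 + (0 - 3) = -2/3 - 3 = -11/3 ≈ -3.6667)
C(G, q) = -6 + q (C(G, q) = q - 6 = -6 + q)
M(t) = -2/3 + t/9 (M(t) = (-6 + t)/9 = (-6 + t)*(1/9) = -2/3 + t/9)
z(I, H) = 1 + I (z(I, H) = -3 + (I + 4) = -3 + (4 + I) = 1 + I)
44849 - z(K(S(0, m)), M(12)) = 44849 - (1 + 14) = 44849 - 1*15 = 44849 - 15 = 44834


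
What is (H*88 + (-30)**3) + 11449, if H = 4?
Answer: -15199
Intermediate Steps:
(H*88 + (-30)**3) + 11449 = (4*88 + (-30)**3) + 11449 = (352 - 27000) + 11449 = -26648 + 11449 = -15199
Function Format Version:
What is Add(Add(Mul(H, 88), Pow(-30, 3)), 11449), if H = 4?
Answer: -15199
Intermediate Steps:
Add(Add(Mul(H, 88), Pow(-30, 3)), 11449) = Add(Add(Mul(4, 88), Pow(-30, 3)), 11449) = Add(Add(352, -27000), 11449) = Add(-26648, 11449) = -15199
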